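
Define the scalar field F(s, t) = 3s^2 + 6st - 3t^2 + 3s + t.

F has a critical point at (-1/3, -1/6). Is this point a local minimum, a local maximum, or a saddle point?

The Hessian of F is constant: H = [[6, 6], [6, -6]].
det(H) = 6·(-6) − 6² = -72.
Since det(H) < 0, H is indefinite and the critical point is a saddle point.

saddle point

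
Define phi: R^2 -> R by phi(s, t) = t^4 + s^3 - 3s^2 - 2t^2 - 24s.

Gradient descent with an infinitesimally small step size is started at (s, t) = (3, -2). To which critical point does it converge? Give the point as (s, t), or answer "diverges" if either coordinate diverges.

phi is separable, so gradient descent decouples: s follows -∂phi/∂s, t follows -∂phi/∂t.
∂phi/∂s = 3(s - 4)(s + 2); at s=3 this is -15, so s increases.
∂phi/∂t = 4t(t - 1)(t + 1); at t=-2 this is -24, so t increases.
s converges to its nearest critical value 4 (a local min of the s-part); t converges to -1. The iterate converges to (4, -1).

(4, -1)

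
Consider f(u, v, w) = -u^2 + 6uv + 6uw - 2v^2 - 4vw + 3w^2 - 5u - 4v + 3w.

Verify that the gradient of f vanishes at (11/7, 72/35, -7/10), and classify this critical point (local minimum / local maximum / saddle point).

∇f = (-2u + 6v + 6w - 5, 6u - 4v - 4w - 4, 6u - 4v + 6w + 3); substituting (11/7, 72/35, -7/10) gives ∇f = (0, 0, 0), so (11/7, 72/35, -7/10) is indeed a critical point.
The Hessian is constant: H = [[-2, 6, 6], [6, -4, -4], [6, -4, 6]].
Leading principal minors: Δ₁ = -2, Δ₂ = -28, Δ₃ = -280.
The minors fit neither the all-positive nor the alternating-sign pattern, so H is indefinite: a saddle point.

saddle point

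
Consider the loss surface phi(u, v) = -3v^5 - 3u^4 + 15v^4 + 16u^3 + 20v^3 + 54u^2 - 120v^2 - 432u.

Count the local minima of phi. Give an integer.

phi separates as a function of u plus a function of v, so ∇phi=0 decouples.
∂phi/∂u = -12(u - 4)(u - 3)(u + 3) = 0 at u ∈ {-3, 3, 4}; ∂phi/∂v = -15v(v - 4)(v - 2)(v + 2) = 0 at v ∈ {-2, 0, 2, 4}.
The Hessian is diagonal: diag(phi_uu, phi_vv). Second derivatives: phi_uu(-3)=-504, phi_uu(3)=72, phi_uu(4)=-84; phi_vv(-2)=720, phi_vv(0)=-240, phi_vv(2)=240, phi_vv(4)=-720.
Local minima occur where both diagonal entries positive: (3, -2), (3, 2). Count: 2.

2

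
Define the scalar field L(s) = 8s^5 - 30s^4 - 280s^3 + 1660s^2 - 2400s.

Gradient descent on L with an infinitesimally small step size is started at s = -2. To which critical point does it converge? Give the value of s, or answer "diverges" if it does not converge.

L'(s) = 40(s - 4)(s - 3)(s - 1)(s + 5), so L'(-2) = -10800.
Gradient descent moves in the -L' direction, i.e. s is increasing.
The nearest critical point in that direction is s = 1, where L'' = 1440 > 0 (a local minimum). The iterate converges there.

1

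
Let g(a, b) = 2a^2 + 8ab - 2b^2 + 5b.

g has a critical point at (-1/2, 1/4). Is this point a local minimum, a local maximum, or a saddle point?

The Hessian of g is constant: H = [[4, 8], [8, -4]].
det(H) = 4·(-4) − 8² = -80.
Since det(H) < 0, H is indefinite and the critical point is a saddle point.

saddle point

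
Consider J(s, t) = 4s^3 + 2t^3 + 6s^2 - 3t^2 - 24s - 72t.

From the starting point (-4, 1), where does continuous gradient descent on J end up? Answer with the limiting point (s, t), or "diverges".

J is separable, so gradient descent decouples: s follows -∂J/∂s, t follows -∂J/∂t.
∂J/∂s = 12(s - 1)(s + 2); at s=-4 this is 120, so s decreases.
∂J/∂t = 6(t - 4)(t + 3); at t=1 this is -72, so t increases.
The s-coordinate has no critical point in that direction and runs off to infinity.

diverges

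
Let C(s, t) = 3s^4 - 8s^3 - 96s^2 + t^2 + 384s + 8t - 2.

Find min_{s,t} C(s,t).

C(s,t) separates as P(s) + Q(t) − 2, so its minimum is min P + min Q − 2.
P'(s) = 12(s - 4)(s - 2)(s + 4) vanishes at s ∈ {-4, 2, 4}; Q'(t) = 2(t + 4) vanishes at t ∈ {-4}.
Local minima of P (where P''>0): P(-4)=-1792, P(4)=256. Local minima of Q: Q(-4)=-16.
So the global minimum of C is P(-4) + Q(-4) − 2 = -1792 − 16 − 2 = -1810, attained at (-4, -4).

-1810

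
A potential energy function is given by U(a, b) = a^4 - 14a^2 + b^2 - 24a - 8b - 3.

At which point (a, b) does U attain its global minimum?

U(a,b) separates as P(a) + Q(b) − 3, so its minimum is min P + min Q − 3.
P'(a) = 4(a - 3)(a + 1)(a + 2) vanishes at a ∈ {-2, -1, 3}; Q'(b) = 2b - 8 vanishes at b ∈ {4}.
Local minima of P (where P''>0): P(-2)=8, P(3)=-117. Local minima of Q: Q(4)=-16.
So the global minimum of U is P(3) + Q(4) − 3 = -117 − 16 − 3 = -136, attained at (3, 4).

(3, 4)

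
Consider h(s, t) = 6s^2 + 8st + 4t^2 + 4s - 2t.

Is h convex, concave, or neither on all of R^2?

h is quadratic, so its Hessian is the constant matrix H = [[12, 8], [8, 8]].
det(H) = 32, tr(H) = 20.
det(H) > 0 and tr(H) > 0, so H is positive definite everywhere: convex.

convex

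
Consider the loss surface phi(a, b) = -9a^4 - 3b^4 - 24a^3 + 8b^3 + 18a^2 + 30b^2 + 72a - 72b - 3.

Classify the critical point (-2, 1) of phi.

The mixed partial ∂²phi/∂a∂b is 0, so the Hessian at any point is diag(phi_aa, phi_bb) = diag(36(-3a^2 - 4a + 1), 12(-3b^2 + 4b + 5)).
At (-2, 1): H = diag(-108, 72).
The eigenvalues have opposite signs, so H is indefinite: a saddle point.

saddle point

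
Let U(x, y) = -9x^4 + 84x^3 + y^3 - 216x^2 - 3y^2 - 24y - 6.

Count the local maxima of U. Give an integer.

2

U separates as a function of x plus a function of y, so ∇U=0 decouples.
∂U/∂x = -36x(x - 4)(x - 3) = 0 at x ∈ {0, 3, 4}; ∂U/∂y = 3(y - 4)(y + 2) = 0 at y ∈ {-2, 4}.
The Hessian is diagonal: diag(U_xx, U_yy). Second derivatives: U_xx(0)=-432, U_xx(3)=108, U_xx(4)=-144; U_yy(-2)=-18, U_yy(4)=18.
Local maxima occur where both diagonal entries negative: (0, -2), (4, -2). Count: 2.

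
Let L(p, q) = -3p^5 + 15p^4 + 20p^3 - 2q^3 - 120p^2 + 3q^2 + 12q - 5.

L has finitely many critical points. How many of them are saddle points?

4

L separates as a function of p plus a function of q, so ∇L=0 decouples.
∂L/∂p = -15p(p - 4)(p - 2)(p + 2) = 0 at p ∈ {-2, 0, 2, 4}; ∂L/∂q = -6(q - 2)(q + 1) = 0 at q ∈ {-1, 2}.
The Hessian is diagonal: diag(L_pp, L_qq). Second derivatives: L_pp(-2)=720, L_pp(0)=-240, L_pp(2)=240, L_pp(4)=-720; L_qq(-1)=18, L_qq(2)=-18.
Saddle points occur where the two diagonal entries have opposite signs: (-2, 2), (0, -1), (2, 2), (4, -1). Count: 4.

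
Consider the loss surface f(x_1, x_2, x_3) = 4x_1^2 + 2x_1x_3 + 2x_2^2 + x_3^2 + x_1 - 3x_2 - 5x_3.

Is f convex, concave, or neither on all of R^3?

f is quadratic, so its Hessian is the constant matrix H = [[8, 0, 2], [0, 4, 0], [2, 0, 2]].
Leading principal minors: 8, 32, 48.
All positive ⇒ H ≻ 0 ⇒ convex.

convex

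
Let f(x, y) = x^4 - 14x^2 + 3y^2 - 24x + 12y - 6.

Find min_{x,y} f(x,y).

f(x,y) separates as P(x) + Q(y) − 6, so its minimum is min P + min Q − 6.
P'(x) = 4(x - 3)(x + 1)(x + 2) vanishes at x ∈ {-2, -1, 3}; Q'(y) = 6y + 12 vanishes at y ∈ {-2}.
Local minima of P (where P''>0): P(-2)=8, P(3)=-117. Local minima of Q: Q(-2)=-12.
So the global minimum of f is P(3) + Q(-2) − 6 = -117 − 12 − 6 = -135, attained at (3, -2).

-135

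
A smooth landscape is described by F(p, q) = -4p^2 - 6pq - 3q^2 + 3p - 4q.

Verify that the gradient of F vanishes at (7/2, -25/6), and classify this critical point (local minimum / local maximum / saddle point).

local maximum

∇F = (-8p - 6q + 3, -6p - 6q - 4); substituting (7/2, -25/6) gives ∇F = (0, 0), so (7/2, -25/6) is indeed a critical point.
The Hessian of F is constant: H = [[-8, -6], [-6, -6]].
det(H) = (-8)·(-6) − (-6)² = 12.
det(H) > 0 and tr(H) = -14 < 0, so H is negative definite and the point is a local maximum.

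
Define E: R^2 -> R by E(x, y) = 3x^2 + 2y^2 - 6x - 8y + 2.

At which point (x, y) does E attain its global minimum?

E(x,y) separates as P(x) + Q(y) + 2, so its minimum is min P + min Q + 2.
P'(x) = 6x - 6 vanishes at x ∈ {1}; Q'(y) = 4y - 8 vanishes at y ∈ {2}.
Local minima of P (where P''>0): P(1)=-3. Local minima of Q: Q(2)=-8.
So the global minimum of E is P(1) + Q(2) + 2 = -3 − 8 + 2 = -9, attained at (1, 2).

(1, 2)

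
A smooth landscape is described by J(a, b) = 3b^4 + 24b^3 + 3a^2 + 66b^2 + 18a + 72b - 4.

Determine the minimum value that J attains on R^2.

-58

J(a,b) separates as P(a) + Q(b) − 4, so its minimum is min P + min Q − 4.
P'(a) = 6a + 18 vanishes at a ∈ {-3}; Q'(b) = 12(b + 1)(b + 2)(b + 3) vanishes at b ∈ {-3, -2, -1}.
Local minima of P (where P''>0): P(-3)=-27. Local minima of Q: Q(-3)=-27, Q(-1)=-27.
So the global minimum of J is P(-3) + Q(-3) − 4 = -27 − 27 − 4 = -58, attained at (-3, -3).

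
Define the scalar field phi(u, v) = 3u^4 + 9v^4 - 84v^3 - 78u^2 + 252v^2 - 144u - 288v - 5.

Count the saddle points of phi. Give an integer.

4

phi separates as a function of u plus a function of v, so ∇phi=0 decouples.
∂phi/∂u = 12(u - 4)(u + 1)(u + 3) = 0 at u ∈ {-3, -1, 4}; ∂phi/∂v = 36(v - 4)(v - 2)(v - 1) = 0 at v ∈ {1, 2, 4}.
The Hessian is diagonal: diag(phi_uu, phi_vv). Second derivatives: phi_uu(-3)=168, phi_uu(-1)=-120, phi_uu(4)=420; phi_vv(1)=108, phi_vv(2)=-72, phi_vv(4)=216.
Saddle points occur where the two diagonal entries have opposite signs: (-3, 2), (-1, 1), (-1, 4), (4, 2). Count: 4.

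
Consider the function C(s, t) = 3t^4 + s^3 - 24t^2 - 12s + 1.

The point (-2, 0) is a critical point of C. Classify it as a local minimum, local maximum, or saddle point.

The mixed partial ∂²C/∂s∂t is 0, so the Hessian at any point is diag(C_ss, C_tt) = diag(6s, 12(3t^2 - 4)).
At (-2, 0): H = diag(-12, -48).
Both eigenvalues are negative, so H is negative definite: a local maximum.

local maximum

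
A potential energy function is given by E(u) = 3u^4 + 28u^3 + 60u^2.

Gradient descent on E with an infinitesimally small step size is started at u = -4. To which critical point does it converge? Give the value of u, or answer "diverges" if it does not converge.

-5

E'(u) = 12u(u + 2)(u + 5), so E'(-4) = 96.
Gradient descent moves in the -E' direction, i.e. u is decreasing.
The nearest critical point in that direction is u = -5, where E'' = 180 > 0 (a local minimum). The iterate converges there.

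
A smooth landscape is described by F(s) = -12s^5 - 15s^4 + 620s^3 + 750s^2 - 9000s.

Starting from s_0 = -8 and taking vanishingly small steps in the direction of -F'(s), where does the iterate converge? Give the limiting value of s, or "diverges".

-5

F'(s) = -60(s - 5)(s - 2)(s + 3)(s + 5), so F'(-8) = -117000.
Gradient descent moves in the -F' direction, i.e. s is increasing.
The nearest critical point in that direction is s = -5, where F'' = 8400 > 0 (a local minimum). The iterate converges there.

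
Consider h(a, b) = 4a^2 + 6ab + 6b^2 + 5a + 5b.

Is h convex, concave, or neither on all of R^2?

h is quadratic, so its Hessian is the constant matrix H = [[8, 6], [6, 12]].
det(H) = 60, tr(H) = 20.
det(H) > 0 and tr(H) > 0, so H is positive definite everywhere: convex.

convex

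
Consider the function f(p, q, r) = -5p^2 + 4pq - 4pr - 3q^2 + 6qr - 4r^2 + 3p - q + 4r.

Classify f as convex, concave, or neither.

concave

f is quadratic, so its Hessian is the constant matrix H = [[-10, 4, -4], [4, -6, 6], [-4, 6, -8]].
Leading principal minors: -10, 44, -88.
Signs alternate −, +, − ⇒ H ≺ 0 ⇒ concave.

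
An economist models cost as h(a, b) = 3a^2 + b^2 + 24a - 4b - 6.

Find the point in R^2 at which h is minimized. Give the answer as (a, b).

(-4, 2)

h(a,b) separates as P(a) + Q(b) − 6, so its minimum is min P + min Q − 6.
P'(a) = 6a + 24 vanishes at a ∈ {-4}; Q'(b) = 2b - 4 vanishes at b ∈ {2}.
Local minima of P (where P''>0): P(-4)=-48. Local minima of Q: Q(2)=-4.
So the global minimum of h is P(-4) + Q(2) − 6 = -48 − 4 − 6 = -58, attained at (-4, 2).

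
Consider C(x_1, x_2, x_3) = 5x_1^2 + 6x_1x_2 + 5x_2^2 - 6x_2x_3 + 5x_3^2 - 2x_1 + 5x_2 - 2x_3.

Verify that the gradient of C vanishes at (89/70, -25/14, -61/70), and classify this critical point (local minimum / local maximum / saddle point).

local minimum

∇C = (10x_1 + 6x_2 - 2, 6x_1 + 10x_2 - 6x_3 + 5, -6x_2 + 10x_3 - 2); substituting (89/70, -25/14, -61/70) gives ∇C = (0, 0, 0), so (89/70, -25/14, -61/70) is indeed a critical point.
The Hessian is constant: H = [[10, 6, 0], [6, 10, -6], [0, -6, 10]].
Leading principal minors: Δ₁ = 10, Δ₂ = 64, Δ₃ = 280.
All leading minors are positive, so H is positive definite: a local minimum.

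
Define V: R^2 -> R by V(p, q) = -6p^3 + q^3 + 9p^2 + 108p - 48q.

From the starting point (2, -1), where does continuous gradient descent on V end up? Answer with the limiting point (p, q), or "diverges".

V is separable, so gradient descent decouples: p follows -∂V/∂p, q follows -∂V/∂q.
∂V/∂p = -18(p - 3)(p + 2); at p=2 this is 72, so p decreases.
∂V/∂q = 3(q - 4)(q + 4); at q=-1 this is -45, so q increases.
p converges to its nearest critical value -2 (a local min of the p-part); q converges to 4. The iterate converges to (-2, 4).

(-2, 4)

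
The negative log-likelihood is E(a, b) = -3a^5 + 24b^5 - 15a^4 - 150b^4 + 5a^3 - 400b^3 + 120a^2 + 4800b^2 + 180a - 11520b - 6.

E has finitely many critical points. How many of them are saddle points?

E separates as a function of a plus a function of b, so ∇E=0 decouples.
∂E/∂a = -15(a - 2)(a + 1)(a + 2)(a + 3) = 0 at a ∈ {-3, -2, -1, 2}; ∂E/∂b = 120(b - 4)(b - 3)(b - 2)(b + 4) = 0 at b ∈ {-4, 2, 3, 4}.
The Hessian is diagonal: diag(E_aa, E_bb). Second derivatives: E_aa(-3)=150, E_aa(-2)=-60, E_aa(-1)=90, E_aa(2)=-900; E_bb(-4)=-40320, E_bb(2)=1440, E_bb(3)=-840, E_bb(4)=1920.
Saddle points occur where the two diagonal entries have opposite signs: (-3, -4), (-3, 3), (-2, 2), (-2, 4), (-1, -4), (-1, 3), (2, 2), (2, 4). Count: 8.

8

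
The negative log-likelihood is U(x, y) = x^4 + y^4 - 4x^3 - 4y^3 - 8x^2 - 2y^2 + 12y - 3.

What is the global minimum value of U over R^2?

-140

U(x,y) separates as P(x) + Q(y) − 3, so its minimum is min P + min Q − 3.
P'(x) = 4x(x - 4)(x + 1) vanishes at x ∈ {-1, 0, 4}; Q'(y) = 4(y - 3)(y - 1)(y + 1) vanishes at y ∈ {-1, 1, 3}.
Local minima of P (where P''>0): P(-1)=-3, P(4)=-128. Local minima of Q: Q(-1)=-9, Q(3)=-9.
So the global minimum of U is P(4) + Q(-1) − 3 = -128 − 9 − 3 = -140, attained at (4, -1).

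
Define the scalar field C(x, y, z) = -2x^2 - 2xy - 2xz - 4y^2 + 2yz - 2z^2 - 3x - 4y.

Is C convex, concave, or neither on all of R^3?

concave

C is quadratic, so its Hessian is the constant matrix H = [[-4, -2, -2], [-2, -8, 2], [-2, 2, -4]].
Leading principal minors: -4, 28, -48.
Signs alternate −, +, − ⇒ H ≺ 0 ⇒ concave.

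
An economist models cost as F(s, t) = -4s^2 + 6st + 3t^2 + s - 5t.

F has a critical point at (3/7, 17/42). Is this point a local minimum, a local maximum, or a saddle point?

The Hessian of F is constant: H = [[-8, 6], [6, 6]].
det(H) = (-8)·6 − 6² = -84.
Since det(H) < 0, H is indefinite and the critical point is a saddle point.

saddle point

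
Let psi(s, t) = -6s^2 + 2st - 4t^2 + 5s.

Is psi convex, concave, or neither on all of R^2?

psi is quadratic, so its Hessian is the constant matrix H = [[-12, 2], [2, -8]].
det(H) = 92, tr(H) = -20.
det(H) > 0 and tr(H) < 0, so H is negative definite everywhere: concave.

concave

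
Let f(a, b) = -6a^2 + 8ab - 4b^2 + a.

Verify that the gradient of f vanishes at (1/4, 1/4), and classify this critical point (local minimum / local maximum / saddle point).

local maximum

∇f = (-12a + 8b + 1, 8a - 8b); substituting (1/4, 1/4) gives ∇f = (0, 0), so (1/4, 1/4) is indeed a critical point.
The Hessian of f is constant: H = [[-12, 8], [8, -8]].
det(H) = (-12)·(-8) − 8² = 32.
det(H) > 0 and tr(H) = -20 < 0, so H is negative definite and the point is a local maximum.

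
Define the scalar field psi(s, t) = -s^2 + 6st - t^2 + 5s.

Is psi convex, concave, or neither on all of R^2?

psi is quadratic, so its Hessian is the constant matrix H = [[-2, 6], [6, -2]].
det(H) = -32, tr(H) = -4.
det(H) < 0, so H is indefinite: neither convex nor concave.

neither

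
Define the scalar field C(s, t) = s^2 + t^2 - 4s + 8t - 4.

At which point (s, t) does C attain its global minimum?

(2, -4)

C(s,t) separates as P(s) + Q(t) − 4, so its minimum is min P + min Q − 4.
P'(s) = 2s - 4 vanishes at s ∈ {2}; Q'(t) = 2(t + 4) vanishes at t ∈ {-4}.
Local minima of P (where P''>0): P(2)=-4. Local minima of Q: Q(-4)=-16.
So the global minimum of C is P(2) + Q(-4) − 4 = -4 − 16 − 4 = -24, attained at (2, -4).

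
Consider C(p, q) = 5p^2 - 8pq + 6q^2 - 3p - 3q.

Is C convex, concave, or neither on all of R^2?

convex

C is quadratic, so its Hessian is the constant matrix H = [[10, -8], [-8, 12]].
det(H) = 56, tr(H) = 22.
det(H) > 0 and tr(H) > 0, so H is positive definite everywhere: convex.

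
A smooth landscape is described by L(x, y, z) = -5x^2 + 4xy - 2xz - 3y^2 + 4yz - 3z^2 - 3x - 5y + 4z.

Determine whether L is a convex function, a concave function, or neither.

concave

L is quadratic, so its Hessian is the constant matrix H = [[-10, 4, -2], [4, -6, 4], [-2, 4, -6]].
Leading principal minors: -10, 44, -144.
Signs alternate −, +, − ⇒ H ≺ 0 ⇒ concave.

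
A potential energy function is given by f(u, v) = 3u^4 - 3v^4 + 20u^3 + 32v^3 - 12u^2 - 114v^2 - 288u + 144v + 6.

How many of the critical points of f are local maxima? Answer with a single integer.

2

f separates as a function of u plus a function of v, so ∇f=0 decouples.
∂f/∂u = 12(u - 2)(u + 3)(u + 4) = 0 at u ∈ {-4, -3, 2}; ∂f/∂v = -12(v - 4)(v - 3)(v - 1) = 0 at v ∈ {1, 3, 4}.
The Hessian is diagonal: diag(f_uu, f_vv). Second derivatives: f_uu(-4)=72, f_uu(-3)=-60, f_uu(2)=360; f_vv(1)=-72, f_vv(3)=24, f_vv(4)=-36.
Local maxima occur where both diagonal entries negative: (-3, 1), (-3, 4). Count: 2.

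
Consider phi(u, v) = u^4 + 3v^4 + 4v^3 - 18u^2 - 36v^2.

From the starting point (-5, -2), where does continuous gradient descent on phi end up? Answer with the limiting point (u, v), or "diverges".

phi is separable, so gradient descent decouples: u follows -∂phi/∂u, v follows -∂phi/∂v.
∂phi/∂u = 4u(u - 3)(u + 3); at u=-5 this is -320, so u increases.
∂phi/∂v = 12v(v - 2)(v + 3); at v=-2 this is 96, so v decreases.
u converges to its nearest critical value -3 (a local min of the u-part); v converges to -3. The iterate converges to (-3, -3).

(-3, -3)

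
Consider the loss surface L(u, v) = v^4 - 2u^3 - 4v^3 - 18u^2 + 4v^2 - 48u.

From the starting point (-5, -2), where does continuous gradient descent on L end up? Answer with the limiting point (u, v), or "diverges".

(-4, 0)

L is separable, so gradient descent decouples: u follows -∂L/∂u, v follows -∂L/∂v.
∂L/∂u = -6(u + 2)(u + 4); at u=-5 this is -18, so u increases.
∂L/∂v = 4v(v - 2)(v - 1); at v=-2 this is -96, so v increases.
u converges to its nearest critical value -4 (a local min of the u-part); v converges to 0. The iterate converges to (-4, 0).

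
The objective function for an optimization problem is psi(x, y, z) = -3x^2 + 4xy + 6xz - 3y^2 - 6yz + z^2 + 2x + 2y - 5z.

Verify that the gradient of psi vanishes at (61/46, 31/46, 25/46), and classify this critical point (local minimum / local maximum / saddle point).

∇psi = (-6x + 4y + 6z + 2, 4x - 6y - 6z + 2, 6x - 6y + 2z - 5); substituting (61/46, 31/46, 25/46) gives ∇psi = (0, 0, 0), so (61/46, 31/46, 25/46) is indeed a critical point.
The Hessian is constant: H = [[-6, 4, 6], [4, -6, -6], [6, -6, 2]].
Leading principal minors: Δ₁ = -6, Δ₂ = 20, Δ₃ = 184.
The minors fit neither the all-positive nor the alternating-sign pattern, so H is indefinite: a saddle point.

saddle point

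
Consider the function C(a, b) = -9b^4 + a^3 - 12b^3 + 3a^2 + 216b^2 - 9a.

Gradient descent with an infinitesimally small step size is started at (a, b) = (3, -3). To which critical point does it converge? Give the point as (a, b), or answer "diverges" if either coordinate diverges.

C is separable, so gradient descent decouples: a follows -∂C/∂a, b follows -∂C/∂b.
∂C/∂a = 3(a - 1)(a + 3); at a=3 this is 36, so a decreases.
∂C/∂b = -36b(b - 3)(b + 4); at b=-3 this is -648, so b increases.
a converges to its nearest critical value 1 (a local min of the a-part); b converges to 0. The iterate converges to (1, 0).

(1, 0)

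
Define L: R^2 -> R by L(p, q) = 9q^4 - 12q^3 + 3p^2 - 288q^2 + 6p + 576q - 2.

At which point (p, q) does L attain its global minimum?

L(p,q) separates as A(p) + B(q) − 2, so its minimum is min A + min B − 2.
A'(p) = 6p + 6 vanishes at p ∈ {-1}; B'(q) = 36(q - 4)(q - 1)(q + 4) vanishes at q ∈ {-4, 1, 4}.
Local minima of A (where A''>0): A(-1)=-3. Local minima of B: B(-4)=-3840, B(4)=-768.
So the global minimum of L is A(-1) + B(-4) − 2 = -3 − 3840 − 2 = -3845, attained at (-1, -4).

(-1, -4)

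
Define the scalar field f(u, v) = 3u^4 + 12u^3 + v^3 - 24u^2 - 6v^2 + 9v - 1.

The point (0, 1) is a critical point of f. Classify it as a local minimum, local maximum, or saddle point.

The mixed partial ∂²f/∂u∂v is 0, so the Hessian at any point is diag(f_uu, f_vv) = diag(12(3u^2 + 6u - 4), 6(v - 2)).
At (0, 1): H = diag(-48, -6).
Both eigenvalues are negative, so H is negative definite: a local maximum.

local maximum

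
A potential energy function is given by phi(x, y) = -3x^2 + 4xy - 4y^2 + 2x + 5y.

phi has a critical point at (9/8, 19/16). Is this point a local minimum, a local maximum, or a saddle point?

The Hessian of phi is constant: H = [[-6, 4], [4, -8]].
det(H) = (-6)·(-8) − 4² = 32.
det(H) > 0 and tr(H) = -14 < 0, so H is negative definite and the point is a local maximum.

local maximum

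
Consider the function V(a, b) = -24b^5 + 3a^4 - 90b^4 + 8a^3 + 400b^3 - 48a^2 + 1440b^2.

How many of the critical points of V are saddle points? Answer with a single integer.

V separates as a function of a plus a function of b, so ∇V=0 decouples.
∂V/∂a = 12a(a - 2)(a + 4) = 0 at a ∈ {-4, 0, 2}; ∂V/∂b = -120b(b - 3)(b + 2)(b + 4) = 0 at b ∈ {-4, -2, 0, 3}.
The Hessian is diagonal: diag(V_aa, V_bb). Second derivatives: V_aa(-4)=288, V_aa(0)=-96, V_aa(2)=144; V_bb(-4)=6720, V_bb(-2)=-2400, V_bb(0)=2880, V_bb(3)=-12600.
Saddle points occur where the two diagonal entries have opposite signs: (-4, -2), (-4, 3), (0, -4), (0, 0), (2, -2), (2, 3). Count: 6.

6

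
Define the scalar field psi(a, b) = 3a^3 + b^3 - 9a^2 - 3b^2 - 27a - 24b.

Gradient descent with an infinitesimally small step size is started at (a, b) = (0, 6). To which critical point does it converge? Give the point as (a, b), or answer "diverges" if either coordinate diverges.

psi is separable, so gradient descent decouples: a follows -∂psi/∂a, b follows -∂psi/∂b.
∂psi/∂a = 9(a - 3)(a + 1); at a=0 this is -27, so a increases.
∂psi/∂b = 3(b - 4)(b + 2); at b=6 this is 48, so b decreases.
a converges to its nearest critical value 3 (a local min of the a-part); b converges to 4. The iterate converges to (3, 4).

(3, 4)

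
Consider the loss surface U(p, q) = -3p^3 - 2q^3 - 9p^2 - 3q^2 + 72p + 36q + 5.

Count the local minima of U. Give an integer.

1

U separates as a function of p plus a function of q, so ∇U=0 decouples.
∂U/∂p = -9(p - 2)(p + 4) = 0 at p ∈ {-4, 2}; ∂U/∂q = -6(q - 2)(q + 3) = 0 at q ∈ {-3, 2}.
The Hessian is diagonal: diag(U_pp, U_qq). Second derivatives: U_pp(-4)=54, U_pp(2)=-54; U_qq(-3)=30, U_qq(2)=-30.
Local minima occur where both diagonal entries positive: (-4, -3). Count: 1.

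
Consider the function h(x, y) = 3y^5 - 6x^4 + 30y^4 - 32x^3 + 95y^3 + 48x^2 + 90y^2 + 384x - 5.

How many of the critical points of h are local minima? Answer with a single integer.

h separates as a function of x plus a function of y, so ∇h=0 decouples.
∂h/∂x = -24(x - 2)(x + 2)(x + 4) = 0 at x ∈ {-4, -2, 2}; ∂h/∂y = 15y(y + 1)(y + 3)(y + 4) = 0 at y ∈ {-4, -3, -1, 0}.
The Hessian is diagonal: diag(h_xx, h_yy). Second derivatives: h_xx(-4)=-288, h_xx(-2)=192, h_xx(2)=-576; h_yy(-4)=-180, h_yy(-3)=90, h_yy(-1)=-90, h_yy(0)=180.
Local minima occur where both diagonal entries positive: (-2, -3), (-2, 0). Count: 2.

2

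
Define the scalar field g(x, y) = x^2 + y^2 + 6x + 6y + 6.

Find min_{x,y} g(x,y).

g(x,y) separates as P(x) + Q(y) + 6, so its minimum is min P + min Q + 6.
P'(x) = 2x + 6 vanishes at x ∈ {-3}; Q'(y) = 2y + 6 vanishes at y ∈ {-3}.
Local minima of P (where P''>0): P(-3)=-9. Local minima of Q: Q(-3)=-9.
So the global minimum of g is P(-3) + Q(-3) + 6 = -9 − 9 + 6 = -12, attained at (-3, -3).

-12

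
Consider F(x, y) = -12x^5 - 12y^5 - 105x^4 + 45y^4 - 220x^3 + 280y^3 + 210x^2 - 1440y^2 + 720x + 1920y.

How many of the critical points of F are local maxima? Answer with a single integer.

4

F separates as a function of x plus a function of y, so ∇F=0 decouples.
∂F/∂x = -60(x - 1)(x + 1)(x + 3)(x + 4) = 0 at x ∈ {-4, -3, -1, 1}; ∂F/∂y = -60(y - 4)(y - 2)(y - 1)(y + 4) = 0 at y ∈ {-4, 1, 2, 4}.
The Hessian is diagonal: diag(F_xx, F_yy). Second derivatives: F_xx(-4)=900, F_xx(-3)=-480, F_xx(-1)=720, F_xx(1)=-2400; F_yy(-4)=14400, F_yy(1)=-900, F_yy(2)=720, F_yy(4)=-2880.
Local maxima occur where both diagonal entries negative: (-3, 1), (-3, 4), (1, 1), (1, 4). Count: 4.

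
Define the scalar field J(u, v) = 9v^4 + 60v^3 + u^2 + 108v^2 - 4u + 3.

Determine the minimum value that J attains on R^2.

J(u,v) separates as P(u) + Q(v) + 3, so its minimum is min P + min Q + 3.
P'(u) = 2u - 4 vanishes at u ∈ {2}; Q'(v) = 36v(v + 2)(v + 3) vanishes at v ∈ {-3, -2, 0}.
Local minima of P (where P''>0): P(2)=-4. Local minima of Q: Q(-3)=81, Q(0)=0.
So the global minimum of J is P(2) + Q(0) + 3 = -4 + 0 + 3 = -1, attained at (2, 0).

-1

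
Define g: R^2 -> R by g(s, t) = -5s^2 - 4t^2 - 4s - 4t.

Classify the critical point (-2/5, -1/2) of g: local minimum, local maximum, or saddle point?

local maximum

The Hessian of g is constant: H = [[-10, 0], [0, -8]].
det(H) = (-10)·(-8) − 0² = 80.
det(H) > 0 and tr(H) = -18 < 0, so H is negative definite and the point is a local maximum.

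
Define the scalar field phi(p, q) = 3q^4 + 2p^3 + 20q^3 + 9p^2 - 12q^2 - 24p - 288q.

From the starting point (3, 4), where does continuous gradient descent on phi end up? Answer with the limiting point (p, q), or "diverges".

phi is separable, so gradient descent decouples: p follows -∂phi/∂p, q follows -∂phi/∂q.
∂phi/∂p = 6(p - 1)(p + 4); at p=3 this is 84, so p decreases.
∂phi/∂q = 12(q - 2)(q + 3)(q + 4); at q=4 this is 1344, so q decreases.
p converges to its nearest critical value 1 (a local min of the p-part); q converges to 2. The iterate converges to (1, 2).

(1, 2)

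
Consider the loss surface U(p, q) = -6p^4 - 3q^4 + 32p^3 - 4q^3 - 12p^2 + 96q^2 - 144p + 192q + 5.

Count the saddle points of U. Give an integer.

U separates as a function of p plus a function of q, so ∇U=0 decouples.
∂U/∂p = -24(p - 3)(p - 2)(p + 1) = 0 at p ∈ {-1, 2, 3}; ∂U/∂q = -12(q - 4)(q + 1)(q + 4) = 0 at q ∈ {-4, -1, 4}.
The Hessian is diagonal: diag(U_pp, U_qq). Second derivatives: U_pp(-1)=-288, U_pp(2)=72, U_pp(3)=-96; U_qq(-4)=-288, U_qq(-1)=180, U_qq(4)=-480.
Saddle points occur where the two diagonal entries have opposite signs: (-1, -1), (2, -4), (2, 4), (3, -1). Count: 4.

4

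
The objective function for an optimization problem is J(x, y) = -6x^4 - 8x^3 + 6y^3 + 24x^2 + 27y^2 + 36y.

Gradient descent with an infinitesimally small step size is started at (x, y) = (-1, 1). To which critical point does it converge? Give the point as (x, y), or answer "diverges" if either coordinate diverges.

(0, -1)

J is separable, so gradient descent decouples: x follows -∂J/∂x, y follows -∂J/∂y.
∂J/∂x = -24x(x - 1)(x + 2); at x=-1 this is -48, so x increases.
∂J/∂y = 18(y + 1)(y + 2); at y=1 this is 108, so y decreases.
x converges to its nearest critical value 0 (a local min of the x-part); y converges to -1. The iterate converges to (0, -1).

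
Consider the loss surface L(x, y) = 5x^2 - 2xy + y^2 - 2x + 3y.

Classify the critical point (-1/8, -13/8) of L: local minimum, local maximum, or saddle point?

The Hessian of L is constant: H = [[10, -2], [-2, 2]].
det(H) = 10·2 − (-2)² = 16.
det(H) > 0 and tr(H) = 12 > 0, so H is positive definite and the point is a local minimum.

local minimum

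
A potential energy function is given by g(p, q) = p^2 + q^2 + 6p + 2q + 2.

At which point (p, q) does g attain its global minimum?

g(p,q) separates as A(p) + B(q) + 2, so its minimum is min A + min B + 2.
A'(p) = 2p + 6 vanishes at p ∈ {-3}; B'(q) = 2q + 2 vanishes at q ∈ {-1}.
Local minima of A (where A''>0): A(-3)=-9. Local minima of B: B(-1)=-1.
So the global minimum of g is A(-3) + B(-1) + 2 = -9 − 1 + 2 = -8, attained at (-3, -1).

(-3, -1)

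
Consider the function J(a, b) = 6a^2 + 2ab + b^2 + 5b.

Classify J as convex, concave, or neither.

J is quadratic, so its Hessian is the constant matrix H = [[12, 2], [2, 2]].
det(H) = 20, tr(H) = 14.
det(H) > 0 and tr(H) > 0, so H is positive definite everywhere: convex.

convex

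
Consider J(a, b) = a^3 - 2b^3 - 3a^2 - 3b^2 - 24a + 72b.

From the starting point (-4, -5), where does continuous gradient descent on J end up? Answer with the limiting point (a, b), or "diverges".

J is separable, so gradient descent decouples: a follows -∂J/∂a, b follows -∂J/∂b.
∂J/∂a = 3(a - 4)(a + 2); at a=-4 this is 48, so a decreases.
∂J/∂b = -6(b - 3)(b + 4); at b=-5 this is -48, so b increases.
The a-coordinate has no critical point in that direction and runs off to infinity.

diverges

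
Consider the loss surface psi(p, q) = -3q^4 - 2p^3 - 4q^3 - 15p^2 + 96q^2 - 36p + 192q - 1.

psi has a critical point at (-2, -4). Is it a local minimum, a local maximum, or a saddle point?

The mixed partial ∂²psi/∂p∂q is 0, so the Hessian at any point is diag(psi_pp, psi_qq) = diag(-6(2p + 5), 12(-3q^2 - 2q + 16)).
At (-2, -4): H = diag(-6, -288).
Both eigenvalues are negative, so H is negative definite: a local maximum.

local maximum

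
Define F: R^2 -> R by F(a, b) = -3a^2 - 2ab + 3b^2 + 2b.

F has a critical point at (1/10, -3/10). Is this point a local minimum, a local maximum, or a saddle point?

The Hessian of F is constant: H = [[-6, -2], [-2, 6]].
det(H) = (-6)·6 − (-2)² = -40.
Since det(H) < 0, H is indefinite and the critical point is a saddle point.

saddle point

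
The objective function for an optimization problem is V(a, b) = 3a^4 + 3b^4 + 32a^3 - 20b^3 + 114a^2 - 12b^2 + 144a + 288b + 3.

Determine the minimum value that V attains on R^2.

V(a,b) separates as P(a) + Q(b) + 3, so its minimum is min P + min Q + 3.
P'(a) = 12(a + 1)(a + 3)(a + 4) vanishes at a ∈ {-4, -3, -1}; Q'(b) = 12(b - 4)(b - 3)(b + 2) vanishes at b ∈ {-2, 3, 4}.
Local minima of P (where P''>0): P(-4)=-32, P(-1)=-59. Local minima of Q: Q(-2)=-416, Q(4)=448.
So the global minimum of V is P(-1) + Q(-2) + 3 = -59 − 416 + 3 = -472, attained at (-1, -2).

-472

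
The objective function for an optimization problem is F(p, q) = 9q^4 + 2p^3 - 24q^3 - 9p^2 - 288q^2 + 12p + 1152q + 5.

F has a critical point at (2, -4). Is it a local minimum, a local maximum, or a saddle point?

local minimum

The mixed partial ∂²F/∂p∂q is 0, so the Hessian at any point is diag(F_pp, F_qq) = diag(6(2p - 3), 36(3q^2 - 4q - 16)).
At (2, -4): H = diag(6, 1728).
Both eigenvalues are positive, so H is positive definite: a local minimum.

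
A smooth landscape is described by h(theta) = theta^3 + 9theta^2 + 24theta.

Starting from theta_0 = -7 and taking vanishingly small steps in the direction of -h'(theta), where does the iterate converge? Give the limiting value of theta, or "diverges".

h'(theta) = 3(theta + 2)(theta + 4), so h'(-7) = 45.
Gradient descent moves in the -h' direction, i.e. theta is decreasing.
There is no critical point below theta=-7, and h' keeps the same sign, so the iterate runs off to −∞.

diverges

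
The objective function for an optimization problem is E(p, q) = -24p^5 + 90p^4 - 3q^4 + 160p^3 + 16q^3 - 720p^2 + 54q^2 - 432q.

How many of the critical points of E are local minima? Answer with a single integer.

2

E separates as a function of p plus a function of q, so ∇E=0 decouples.
∂E/∂p = -120p(p - 3)(p - 2)(p + 2) = 0 at p ∈ {-2, 0, 2, 3}; ∂E/∂q = -12(q - 4)(q - 3)(q + 3) = 0 at q ∈ {-3, 3, 4}.
The Hessian is diagonal: diag(E_pp, E_qq). Second derivatives: E_pp(-2)=4800, E_pp(0)=-1440, E_pp(2)=960, E_pp(3)=-1800; E_qq(-3)=-504, E_qq(3)=72, E_qq(4)=-84.
Local minima occur where both diagonal entries positive: (-2, 3), (2, 3). Count: 2.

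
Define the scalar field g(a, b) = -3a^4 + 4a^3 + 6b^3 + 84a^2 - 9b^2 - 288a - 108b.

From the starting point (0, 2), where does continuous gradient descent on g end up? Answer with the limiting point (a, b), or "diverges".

g is separable, so gradient descent decouples: a follows -∂g/∂a, b follows -∂g/∂b.
∂g/∂a = -12(a - 3)(a - 2)(a + 4); at a=0 this is -288, so a increases.
∂g/∂b = 18(b - 3)(b + 2); at b=2 this is -72, so b increases.
a converges to its nearest critical value 2 (a local min of the a-part); b converges to 3. The iterate converges to (2, 3).

(2, 3)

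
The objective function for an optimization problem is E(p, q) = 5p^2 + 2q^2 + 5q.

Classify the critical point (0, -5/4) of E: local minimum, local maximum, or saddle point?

The Hessian of E is constant: H = [[10, 0], [0, 4]].
det(H) = 10·4 − 0² = 40.
det(H) > 0 and tr(H) = 14 > 0, so H is positive definite and the point is a local minimum.

local minimum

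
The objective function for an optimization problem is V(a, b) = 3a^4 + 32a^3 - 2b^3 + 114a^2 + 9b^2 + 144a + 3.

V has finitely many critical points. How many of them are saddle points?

V separates as a function of a plus a function of b, so ∇V=0 decouples.
∂V/∂a = 12(a + 1)(a + 3)(a + 4) = 0 at a ∈ {-4, -3, -1}; ∂V/∂b = -6b(b - 3) = 0 at b ∈ {0, 3}.
The Hessian is diagonal: diag(V_aa, V_bb). Second derivatives: V_aa(-4)=36, V_aa(-3)=-24, V_aa(-1)=72; V_bb(0)=18, V_bb(3)=-18.
Saddle points occur where the two diagonal entries have opposite signs: (-4, 3), (-3, 0), (-1, 3). Count: 3.

3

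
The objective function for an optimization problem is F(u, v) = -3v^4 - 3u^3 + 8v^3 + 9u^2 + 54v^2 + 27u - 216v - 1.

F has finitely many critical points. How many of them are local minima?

F separates as a function of u plus a function of v, so ∇F=0 decouples.
∂F/∂u = -9(u - 3)(u + 1) = 0 at u ∈ {-1, 3}; ∂F/∂v = -12(v - 3)(v - 2)(v + 3) = 0 at v ∈ {-3, 2, 3}.
The Hessian is diagonal: diag(F_uu, F_vv). Second derivatives: F_uu(-1)=36, F_uu(3)=-36; F_vv(-3)=-360, F_vv(2)=60, F_vv(3)=-72.
Local minima occur where both diagonal entries positive: (-1, 2). Count: 1.

1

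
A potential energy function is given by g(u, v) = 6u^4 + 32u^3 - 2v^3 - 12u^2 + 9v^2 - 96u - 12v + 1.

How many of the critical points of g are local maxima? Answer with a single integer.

1

g separates as a function of u plus a function of v, so ∇g=0 decouples.
∂g/∂u = 24(u - 1)(u + 1)(u + 4) = 0 at u ∈ {-4, -1, 1}; ∂g/∂v = -6(v - 2)(v - 1) = 0 at v ∈ {1, 2}.
The Hessian is diagonal: diag(g_uu, g_vv). Second derivatives: g_uu(-4)=360, g_uu(-1)=-144, g_uu(1)=240; g_vv(1)=6, g_vv(2)=-6.
Local maxima occur where both diagonal entries negative: (-1, 2). Count: 1.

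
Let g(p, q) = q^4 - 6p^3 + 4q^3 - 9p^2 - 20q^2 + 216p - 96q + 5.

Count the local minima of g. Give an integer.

2

g separates as a function of p plus a function of q, so ∇g=0 decouples.
∂g/∂p = -18(p - 3)(p + 4) = 0 at p ∈ {-4, 3}; ∂g/∂q = 4(q - 3)(q + 2)(q + 4) = 0 at q ∈ {-4, -2, 3}.
The Hessian is diagonal: diag(g_pp, g_qq). Second derivatives: g_pp(-4)=126, g_pp(3)=-126; g_qq(-4)=56, g_qq(-2)=-40, g_qq(3)=140.
Local minima occur where both diagonal entries positive: (-4, -4), (-4, 3). Count: 2.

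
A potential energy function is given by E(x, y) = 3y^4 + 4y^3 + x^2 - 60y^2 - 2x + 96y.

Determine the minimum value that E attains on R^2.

E(x,y) separates as P(x) + Q(y), so its minimum is min P + min Q.
P'(x) = 2x - 2 vanishes at x ∈ {1}; Q'(y) = 12(y - 2)(y - 1)(y + 4) vanishes at y ∈ {-4, 1, 2}.
Local minima of P (where P''>0): P(1)=-1. Local minima of Q: Q(-4)=-832, Q(2)=32.
So the global minimum of E is P(1) + Q(-4) = -1 − 832 = -833, attained at (1, -4).

-833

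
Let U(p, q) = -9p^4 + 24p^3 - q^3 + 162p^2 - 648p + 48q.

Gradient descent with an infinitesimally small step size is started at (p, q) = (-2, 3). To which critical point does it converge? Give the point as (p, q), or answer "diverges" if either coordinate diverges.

(2, -4)

U is separable, so gradient descent decouples: p follows -∂U/∂p, q follows -∂U/∂q.
∂U/∂p = -36(p - 3)(p - 2)(p + 3); at p=-2 this is -720, so p increases.
∂U/∂q = -3(q - 4)(q + 4); at q=3 this is 21, so q decreases.
p converges to its nearest critical value 2 (a local min of the p-part); q converges to -4. The iterate converges to (2, -4).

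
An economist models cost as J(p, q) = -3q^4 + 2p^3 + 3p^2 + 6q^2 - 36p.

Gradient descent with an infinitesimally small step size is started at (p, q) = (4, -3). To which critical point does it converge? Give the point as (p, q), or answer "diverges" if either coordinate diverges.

J is separable, so gradient descent decouples: p follows -∂J/∂p, q follows -∂J/∂q.
∂J/∂p = 6(p - 2)(p + 3); at p=4 this is 84, so p decreases.
∂J/∂q = -12q(q - 1)(q + 1); at q=-3 this is 288, so q decreases.
The q-coordinate has no critical point in that direction and runs off to infinity.

diverges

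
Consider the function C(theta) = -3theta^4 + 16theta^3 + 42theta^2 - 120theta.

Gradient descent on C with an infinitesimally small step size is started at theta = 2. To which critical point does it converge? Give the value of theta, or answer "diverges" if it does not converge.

1

C'(theta) = -12(theta - 5)(theta - 1)(theta + 2), so C'(2) = 144.
Gradient descent moves in the -C' direction, i.e. theta is decreasing.
The nearest critical point in that direction is theta = 1, where C'' = 144 > 0 (a local minimum). The iterate converges there.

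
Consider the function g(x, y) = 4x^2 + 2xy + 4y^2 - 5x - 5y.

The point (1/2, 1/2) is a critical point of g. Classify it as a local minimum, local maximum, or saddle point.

local minimum

The Hessian of g is constant: H = [[8, 2], [2, 8]].
det(H) = 8·8 − 2² = 60.
det(H) > 0 and tr(H) = 16 > 0, so H is positive definite and the point is a local minimum.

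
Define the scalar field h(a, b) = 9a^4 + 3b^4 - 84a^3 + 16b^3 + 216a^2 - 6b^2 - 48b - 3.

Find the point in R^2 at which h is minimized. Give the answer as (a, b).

h(a,b) separates as P(a) + Q(b) − 3, so its minimum is min P + min Q − 3.
P'(a) = 36a(a - 4)(a - 3) vanishes at a ∈ {0, 3, 4}; Q'(b) = 12(b - 1)(b + 1)(b + 4) vanishes at b ∈ {-4, -1, 1}.
Local minima of P (where P''>0): P(0)=0, P(4)=384. Local minima of Q: Q(-4)=-160, Q(1)=-35.
So the global minimum of h is P(0) + Q(-4) − 3 = 0 − 160 − 3 = -163, attained at (0, -4).

(0, -4)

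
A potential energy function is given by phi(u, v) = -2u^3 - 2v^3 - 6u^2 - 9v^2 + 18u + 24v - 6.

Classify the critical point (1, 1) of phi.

local maximum

The mixed partial ∂²phi/∂u∂v is 0, so the Hessian at any point is diag(phi_uu, phi_vv) = diag(-12(u + 1), -6(2v + 3)).
At (1, 1): H = diag(-24, -30).
Both eigenvalues are negative, so H is negative definite: a local maximum.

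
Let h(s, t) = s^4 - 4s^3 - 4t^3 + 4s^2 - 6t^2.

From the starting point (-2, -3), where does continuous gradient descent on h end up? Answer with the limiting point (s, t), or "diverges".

h is separable, so gradient descent decouples: s follows -∂h/∂s, t follows -∂h/∂t.
∂h/∂s = 4s(s - 2)(s - 1); at s=-2 this is -96, so s increases.
∂h/∂t = -12t(t + 1); at t=-3 this is -72, so t increases.
s converges to its nearest critical value 0 (a local min of the s-part); t converges to -1. The iterate converges to (0, -1).

(0, -1)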